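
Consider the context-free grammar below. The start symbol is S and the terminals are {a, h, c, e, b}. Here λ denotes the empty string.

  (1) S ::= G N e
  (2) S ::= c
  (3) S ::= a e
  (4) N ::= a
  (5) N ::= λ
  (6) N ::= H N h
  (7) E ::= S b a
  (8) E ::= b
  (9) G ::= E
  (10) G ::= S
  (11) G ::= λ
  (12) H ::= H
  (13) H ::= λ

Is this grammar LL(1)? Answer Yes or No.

FIRST(S) = {a, b, c, e, h}
FIRST(N) = {λ, a, h}
FIRST(E) = {a, b, c, e, h}
FIRST(G) = {λ, a, b, c, e, h}
FIRST(H) = {λ}
FOLLOW(S) = {$, a, b, e, h}
FOLLOW(N) = {e, h}
FOLLOW(E) = {a, e, h}
FOLLOW(G) = {a, e, h}
FOLLOW(H) = {a, h}
Cell M[E, b] receives both E ::= S b a and E ::= b — the grammar is not LL(1).

No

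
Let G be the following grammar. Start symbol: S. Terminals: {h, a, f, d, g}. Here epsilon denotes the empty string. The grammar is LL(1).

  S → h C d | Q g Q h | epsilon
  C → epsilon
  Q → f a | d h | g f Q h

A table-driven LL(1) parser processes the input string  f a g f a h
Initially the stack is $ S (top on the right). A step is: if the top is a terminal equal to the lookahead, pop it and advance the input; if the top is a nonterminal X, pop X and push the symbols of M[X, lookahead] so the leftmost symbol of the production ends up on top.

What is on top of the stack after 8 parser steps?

h

step 1: stack=$ S  input=f a g f a h $  — expand S → Q g Q h
step 2: stack=$ h Q g Q  input=f a g f a h $  — expand Q → f a
step 3: stack=$ h Q g a f  input=f a g f a h $  — match f
step 4: stack=$ h Q g a  input=a g f a h $  — match a
step 5: stack=$ h Q g  input=g f a h $  — match g
step 6: stack=$ h Q  input=f a h $  — expand Q → f a
step 7: stack=$ h a f  input=f a h $  — match f
step 8: stack=$ h a  input=a h $  — match a
Stack after step 8: $ h (top = h).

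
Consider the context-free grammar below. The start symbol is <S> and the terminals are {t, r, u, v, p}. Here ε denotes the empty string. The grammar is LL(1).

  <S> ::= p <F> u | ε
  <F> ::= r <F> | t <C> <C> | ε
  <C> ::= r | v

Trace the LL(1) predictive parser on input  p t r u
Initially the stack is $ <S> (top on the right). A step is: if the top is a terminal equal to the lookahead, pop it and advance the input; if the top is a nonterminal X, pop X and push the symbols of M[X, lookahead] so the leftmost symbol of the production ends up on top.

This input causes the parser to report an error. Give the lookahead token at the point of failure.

     Stack          Input      Action
  1  $ <S>          p t r u $  expand <S> ::= p <F> u
  2  $ u <F> p      p t r u $  match p
  3  $ u <F>        t r u $    expand <F> ::= t <C> <C>
  4  $ u <C> <C> t  t r u $    match t
  5  $ u <C> <C>    r u $      expand <C> ::= r
  6  $ u <C> r      r u $      match r
  7  $ u <C>        u $        error: M[<C>, u] is empty

u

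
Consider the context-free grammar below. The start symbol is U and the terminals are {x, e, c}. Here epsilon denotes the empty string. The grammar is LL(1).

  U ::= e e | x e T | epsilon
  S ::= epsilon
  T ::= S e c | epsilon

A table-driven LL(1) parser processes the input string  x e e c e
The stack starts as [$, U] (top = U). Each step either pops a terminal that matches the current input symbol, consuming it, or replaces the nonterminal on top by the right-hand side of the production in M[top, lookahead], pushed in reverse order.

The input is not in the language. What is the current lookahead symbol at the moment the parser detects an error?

     Stack    Input        Action
  1  $ U      x e e c e $  expand U ::= x e T
  2  $ T e x  x e e c e $  match x
  3  $ T e    e e c e $    match e
  4  $ T      e c e $      expand T ::= S e c
  5  $ c e S  e c e $      expand S ::= epsilon
  6  $ c e    e c e $      match e
  7  $ c      c e $        match c
  8  $        e $          error: stack empty but input remains

e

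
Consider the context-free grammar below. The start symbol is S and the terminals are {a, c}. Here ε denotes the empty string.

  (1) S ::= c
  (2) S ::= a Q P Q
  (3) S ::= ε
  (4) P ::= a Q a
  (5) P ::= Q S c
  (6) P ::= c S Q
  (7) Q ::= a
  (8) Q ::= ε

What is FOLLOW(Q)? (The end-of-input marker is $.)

{$, a, c}

FIRST(S): from S::=c we get {c}; from S::=a Q P Q we get {a}; from S::=ε we get {ε}. So FIRST(S) = {ε, a, c}.
FIRST(Q): from Q::=a we get {a}; from Q::=ε we get {ε}. So FIRST(Q) = {ε, a}.
FIRST(P): from P::=a Q a we get {a}; from P::=Q S c we get {a, c}; from P::=c S Q we get {c}. So FIRST(P) = {a, c}.
FOLLOW(S) includes $ since S is the start symbol.
FOLLOW(S): in P::=Q S c, S is followed by c with FIRST {c}; in P::=c S Q, S is followed by Q with FIRST {ε, a}; in P::=c S Q, the suffix after S is nullable, so FOLLOW(S) ⊇ FOLLOW(P) = {$, a, c}. Thus FOLLOW(S) = {$, a, c}.
FOLLOW(P): in S::=a Q P Q, P is followed by Q with FIRST {ε, a}; in S::=a Q P Q, the suffix after P is nullable, so FOLLOW(P) ⊇ FOLLOW(S) = {$, a, c}. Thus FOLLOW(P) = {$, a, c}.
FOLLOW(Q): in S::=a Q P Q (occurrence 1), Q is followed by P Q with FIRST {a, c}; in S::=a Q P Q (occurrence 2), the suffix after Q is empty, so FOLLOW(Q) ⊇ FOLLOW(S) = {$, a, c}; in P::=a Q a, Q is followed by a with FIRST {a}; in P::=Q S c, Q is followed by S c with FIRST {a, c}; in P::=c S Q, the suffix after Q is empty, so FOLLOW(Q) ⊇ FOLLOW(P) = {$, a, c}. Thus FOLLOW(Q) = {$, a, c}.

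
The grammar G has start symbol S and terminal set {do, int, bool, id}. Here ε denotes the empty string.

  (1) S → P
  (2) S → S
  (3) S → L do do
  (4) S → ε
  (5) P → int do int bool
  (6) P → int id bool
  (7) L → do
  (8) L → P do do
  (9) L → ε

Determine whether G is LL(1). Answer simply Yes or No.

FIRST(S) = {ε, do, int}
FIRST(P) = {int}
FIRST(L) = {ε, do, int}
FOLLOW(S) = {$}
FOLLOW(P) = {$, do}
FOLLOW(L) = {do}
Cell M[L, do] receives both L → do and L → ε — the grammar is not LL(1).

No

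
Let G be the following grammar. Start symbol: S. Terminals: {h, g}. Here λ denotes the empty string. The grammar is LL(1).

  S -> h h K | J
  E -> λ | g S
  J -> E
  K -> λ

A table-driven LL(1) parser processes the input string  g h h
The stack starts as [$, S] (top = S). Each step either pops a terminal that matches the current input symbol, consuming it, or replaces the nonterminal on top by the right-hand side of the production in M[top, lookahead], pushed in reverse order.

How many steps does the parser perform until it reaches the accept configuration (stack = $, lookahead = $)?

     Stack    Input    Action
  1  $ S      g h h $  expand S -> J
  2  $ J      g h h $  expand J -> E
  3  $ E      g h h $  expand E -> g S
  4  $ S g    g h h $  match g
  5  $ S      h h $    expand S -> h h K
  6  $ K h h  h h $    match h
  7  $ K h    h $      match h
  8  $ K      $        expand K -> λ
Accept reached after 8 steps.

8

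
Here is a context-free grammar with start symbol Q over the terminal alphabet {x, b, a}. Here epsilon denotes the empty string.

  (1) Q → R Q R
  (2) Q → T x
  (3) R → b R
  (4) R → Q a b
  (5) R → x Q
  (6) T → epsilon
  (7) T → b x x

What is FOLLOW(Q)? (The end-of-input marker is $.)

FIRST(T) = {epsilon, b}
FIRST(Q) = {b, x}  (via R Q R, T x)
FIRST(R) = {b, x}  (via Q a b)
FOLLOW(Q) includes $ since Q is the start symbol.
FOLLOW(T): in Q→T x, T is followed by x with FIRST {x}. Thus FOLLOW(T) = {x}.
FOLLOW(Q): in Q→R Q R, Q is followed by R with FIRST {b, x}; in R→Q a b, Q is followed by a b with FIRST {a}; in R→x Q, the suffix after Q is empty, so FOLLOW(Q) ⊇ FOLLOW(R) = {$, a, b, x}. Thus FOLLOW(Q) = {$, a, b, x}.
FOLLOW(R): in Q→R Q R (occurrence 1), R is followed by Q R with FIRST {b, x}; in Q→R Q R (occurrence 2), the suffix after R is empty, so FOLLOW(R) ⊇ FOLLOW(Q) = {$, a, b, x}; in R→b R, the suffix after R is empty (adds nothing new). Thus FOLLOW(R) = {$, a, b, x}.

{$, a, b, x}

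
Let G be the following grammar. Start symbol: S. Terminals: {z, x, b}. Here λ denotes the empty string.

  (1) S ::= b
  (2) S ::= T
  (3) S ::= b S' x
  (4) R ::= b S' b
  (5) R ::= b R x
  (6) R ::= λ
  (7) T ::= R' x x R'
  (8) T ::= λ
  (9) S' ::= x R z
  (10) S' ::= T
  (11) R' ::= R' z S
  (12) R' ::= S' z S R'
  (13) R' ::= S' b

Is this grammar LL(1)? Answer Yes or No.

No

FIRST(S) = {λ, b, x, z}
FIRST(R) = {λ, b}
FIRST(T) = {λ, b, x, z}
FIRST(S') = {λ, b, x, z}
FIRST(R') = {b, x, z}
FOLLOW(S) = {$, b, x, z}
FOLLOW(R) = {x, z}
FOLLOW(T) = {$, b, x, z}
FOLLOW(S') = {b, x, z}
FOLLOW(R') = {$, b, x, z}
Cell M[R, b] receives both R ::= b S' b and R ::= b R x — the grammar is not LL(1).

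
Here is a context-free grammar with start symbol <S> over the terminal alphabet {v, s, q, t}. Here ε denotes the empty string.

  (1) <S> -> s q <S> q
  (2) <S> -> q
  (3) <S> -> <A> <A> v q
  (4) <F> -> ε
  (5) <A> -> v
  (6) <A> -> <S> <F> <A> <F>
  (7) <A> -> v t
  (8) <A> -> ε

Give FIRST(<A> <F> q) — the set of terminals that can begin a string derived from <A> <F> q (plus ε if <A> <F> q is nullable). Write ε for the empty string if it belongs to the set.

FIRST(<F>): from <F>->ε we get {ε}. So FIRST(<F>) = {ε}.
FIRST(<S>): from <S>->s q <S> q we get {s}; from <S>->q we get {q}; from <S>-><A> <A> v q we get {q, s, v}. So FIRST(<S>) = {q, s, v}.
FIRST(<A>): from <A>->v we get {v}; from <A>-><S> <F> <A> <F> we get {q, s, v}; from <A>->v t we get {v}; from <A>->ε we get {ε}. So FIRST(<A>) = {ε, q, s, v}.
FIRST(<A> <F> q): take FIRST of each symbol in turn, carrying on past any symbol whose FIRST contains ε; result {q, s, v}.

{q, s, v}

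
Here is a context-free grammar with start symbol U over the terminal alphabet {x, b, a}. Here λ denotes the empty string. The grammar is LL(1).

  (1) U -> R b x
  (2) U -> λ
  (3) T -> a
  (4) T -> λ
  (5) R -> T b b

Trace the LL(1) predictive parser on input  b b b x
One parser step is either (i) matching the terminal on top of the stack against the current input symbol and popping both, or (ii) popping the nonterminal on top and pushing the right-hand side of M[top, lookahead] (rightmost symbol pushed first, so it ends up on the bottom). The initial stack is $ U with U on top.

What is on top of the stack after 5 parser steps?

b

step 1: stack=$ U  input=b b b x $  — expand U -> R b x
step 2: stack=$ x b R  input=b b b x $  — expand R -> T b b
step 3: stack=$ x b b b T  input=b b b x $  — expand T -> λ
step 4: stack=$ x b b b  input=b b b x $  — match b
step 5: stack=$ x b b  input=b b x $  — match b
Stack after step 5: $ x b (top = b).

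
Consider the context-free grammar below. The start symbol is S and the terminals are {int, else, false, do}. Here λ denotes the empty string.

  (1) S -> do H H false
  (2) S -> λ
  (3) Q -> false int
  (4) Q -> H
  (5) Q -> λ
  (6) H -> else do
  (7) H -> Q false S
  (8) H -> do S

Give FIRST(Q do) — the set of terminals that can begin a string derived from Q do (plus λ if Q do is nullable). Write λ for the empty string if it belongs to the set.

FIRST(S) = {λ, do}
FIRST(Q) = {λ, do, else, false}  (via H)
FIRST(H) = {do, else, false}  (via Q false S)
FIRST(Q do): take FIRST of each symbol in turn, carrying on past any symbol whose FIRST contains λ; result {do, else, false}.

{do, else, false}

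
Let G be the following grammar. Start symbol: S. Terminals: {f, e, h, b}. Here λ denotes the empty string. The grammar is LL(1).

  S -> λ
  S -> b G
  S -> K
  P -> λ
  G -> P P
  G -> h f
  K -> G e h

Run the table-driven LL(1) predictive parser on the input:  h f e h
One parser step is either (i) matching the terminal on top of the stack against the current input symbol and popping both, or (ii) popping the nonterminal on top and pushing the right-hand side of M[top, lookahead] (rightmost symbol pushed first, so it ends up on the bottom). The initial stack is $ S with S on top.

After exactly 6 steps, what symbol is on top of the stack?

     Stack      Input      Action
  1  $ S        h f e h $  expand S -> K
  2  $ K        h f e h $  expand K -> G e h
  3  $ h e G    h f e h $  expand G -> h f
  4  $ h e f h  h f e h $  match h
  5  $ h e f    f e h $    match f
  6  $ h e      e h $      match e
Stack after step 6: $ h (top = h).

h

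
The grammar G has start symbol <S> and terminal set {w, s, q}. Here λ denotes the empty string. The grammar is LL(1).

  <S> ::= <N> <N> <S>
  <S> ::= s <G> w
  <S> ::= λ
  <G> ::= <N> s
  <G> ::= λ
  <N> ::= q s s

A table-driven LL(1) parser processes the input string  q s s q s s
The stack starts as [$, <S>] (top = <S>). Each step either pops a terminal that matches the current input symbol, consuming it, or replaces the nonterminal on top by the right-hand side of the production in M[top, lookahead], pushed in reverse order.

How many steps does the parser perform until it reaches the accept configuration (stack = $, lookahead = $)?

10

step 1: stack=$ <S>  input=q s s q s s $  — expand <S> ::= <N> <N> <S>
step 2: stack=$ <S> <N> <N>  input=q s s q s s $  — expand <N> ::= q s s
step 3: stack=$ <S> <N> s s q  input=q s s q s s $  — match q
step 4: stack=$ <S> <N> s s  input=s s q s s $  — match s
step 5: stack=$ <S> <N> s  input=s q s s $  — match s
step 6: stack=$ <S> <N>  input=q s s $  — expand <N> ::= q s s
step 7: stack=$ <S> s s q  input=q s s $  — match q
step 8: stack=$ <S> s s  input=s s $  — match s
step 9: stack=$ <S> s  input=s $  — match s
step 10: stack=$ <S>  input=$  — expand <S> ::= λ
Accept reached after 10 steps.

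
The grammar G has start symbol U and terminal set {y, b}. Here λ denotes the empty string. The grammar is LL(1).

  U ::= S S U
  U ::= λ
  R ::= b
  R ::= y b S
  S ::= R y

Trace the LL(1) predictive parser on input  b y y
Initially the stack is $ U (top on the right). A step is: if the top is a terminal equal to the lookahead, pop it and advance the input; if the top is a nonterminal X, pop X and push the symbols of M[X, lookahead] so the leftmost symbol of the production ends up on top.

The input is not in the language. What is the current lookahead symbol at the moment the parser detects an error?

$

     Stack        Input    Action
  1  $ U          b y y $  expand U ::= S S U
  2  $ U S S      b y y $  expand S ::= R y
  3  $ U S y R    b y y $  expand R ::= b
  4  $ U S y b    b y y $  match b
  5  $ U S y      y y $    match y
  6  $ U S        y $      expand S ::= R y
  7  $ U y R      y $      expand R ::= y b S
  8  $ U y S b y  y $      match y
  9  $ U y S b    $        error: top is terminal b but lookahead is $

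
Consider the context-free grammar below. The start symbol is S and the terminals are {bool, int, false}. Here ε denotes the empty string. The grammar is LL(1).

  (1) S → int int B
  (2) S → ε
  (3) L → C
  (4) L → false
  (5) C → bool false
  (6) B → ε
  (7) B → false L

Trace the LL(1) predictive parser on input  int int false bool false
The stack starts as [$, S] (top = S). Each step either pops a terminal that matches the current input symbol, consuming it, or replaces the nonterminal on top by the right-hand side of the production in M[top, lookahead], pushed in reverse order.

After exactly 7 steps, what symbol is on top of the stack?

bool

step 1: stack=$ S  input=int int false bool false $  — expand S → int int B
step 2: stack=$ B int int  input=int int false bool false $  — match int
step 3: stack=$ B int  input=int false bool false $  — match int
step 4: stack=$ B  input=false bool false $  — expand B → false L
step 5: stack=$ L false  input=false bool false $  — match false
step 6: stack=$ L  input=bool false $  — expand L → C
step 7: stack=$ C  input=bool false $  — expand C → bool false
Stack after step 7: $ false bool (top = bool).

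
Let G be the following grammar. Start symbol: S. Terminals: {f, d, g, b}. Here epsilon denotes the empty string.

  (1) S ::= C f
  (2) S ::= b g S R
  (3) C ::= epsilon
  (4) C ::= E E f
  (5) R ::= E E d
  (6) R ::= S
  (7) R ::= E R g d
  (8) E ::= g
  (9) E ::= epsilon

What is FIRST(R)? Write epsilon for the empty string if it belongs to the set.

FIRST(E) = {epsilon, g}
FIRST(C) = {epsilon, f, g}  (via E E f)
FIRST(S) = {b, f, g}  (via C f)
FIRST(R) = {b, d, f, g}  (via E E d, S, E R g d)

{b, d, f, g}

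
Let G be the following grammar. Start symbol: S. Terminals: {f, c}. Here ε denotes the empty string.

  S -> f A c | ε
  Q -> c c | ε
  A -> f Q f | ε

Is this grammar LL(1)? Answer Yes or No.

Yes

FIRST(S) = {ε, f}
FIRST(Q) = {ε, c}
FIRST(A) = {ε, f}
FOLLOW(S) = {$}
FOLLOW(Q) = {f}
FOLLOW(A) = {c}
Each cell of M receives at most one production.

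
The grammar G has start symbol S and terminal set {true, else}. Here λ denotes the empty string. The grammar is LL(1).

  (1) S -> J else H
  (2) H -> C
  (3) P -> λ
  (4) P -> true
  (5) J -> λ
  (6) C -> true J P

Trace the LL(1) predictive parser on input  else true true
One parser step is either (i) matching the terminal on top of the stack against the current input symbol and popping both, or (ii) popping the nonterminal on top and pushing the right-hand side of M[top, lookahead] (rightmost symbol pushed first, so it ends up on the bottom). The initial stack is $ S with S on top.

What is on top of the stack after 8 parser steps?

true

step 1: stack=$ S  input=else true true $  — expand S -> J else H
step 2: stack=$ H else J  input=else true true $  — expand J -> λ
step 3: stack=$ H else  input=else true true $  — match else
step 4: stack=$ H  input=true true $  — expand H -> C
step 5: stack=$ C  input=true true $  — expand C -> true J P
step 6: stack=$ P J true  input=true true $  — match true
step 7: stack=$ P J  input=true $  — expand J -> λ
step 8: stack=$ P  input=true $  — expand P -> true
Stack after step 8: $ true (top = true).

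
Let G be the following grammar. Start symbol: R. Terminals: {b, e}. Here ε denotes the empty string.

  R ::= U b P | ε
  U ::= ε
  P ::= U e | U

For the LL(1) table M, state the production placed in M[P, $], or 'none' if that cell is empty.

FIRST(U): from U::=ε we get {ε}. So FIRST(U) = {ε}.
FIRST(R): from R::=U b P we get {b}; from R::=ε we get {ε}. So FIRST(R) = {ε, b}.
FIRST(P): from P::=U e we get {e}; from P::=U we get {ε}. So FIRST(P) = {ε, e}.
FOLLOW(R) includes $ since R is the start symbol.
FOLLOW(R): R appears on no right-hand side. Thus FOLLOW(R) = {$}.
FOLLOW(P): in R::=U b P, the suffix after P is empty, so FOLLOW(P) ⊇ FOLLOW(R) = {$}. Thus FOLLOW(P) = {$}.
For P ::= U e: FIRST(U e) = {e}, so it goes in M[P, t] for t ∈ {e}.
For P ::= U: FIRST(U) = {ε}, so it goes in M[P, t] for t ∈ {}; since ε ∈ FIRST, also for every t ∈ FOLLOW(P) = {$}.

P ::= U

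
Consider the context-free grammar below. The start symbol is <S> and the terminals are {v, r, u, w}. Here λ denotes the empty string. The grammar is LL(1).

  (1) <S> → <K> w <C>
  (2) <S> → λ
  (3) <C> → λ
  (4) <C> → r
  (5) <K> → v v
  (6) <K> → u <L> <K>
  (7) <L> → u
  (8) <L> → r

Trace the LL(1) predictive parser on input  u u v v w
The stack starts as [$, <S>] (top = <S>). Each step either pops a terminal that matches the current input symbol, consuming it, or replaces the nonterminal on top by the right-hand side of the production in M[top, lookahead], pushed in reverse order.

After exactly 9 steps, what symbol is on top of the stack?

<C>

     Stack              Input        Action
  1  $ <S>              u u v v w $  expand <S> → <K> w <C>
  2  $ <C> w <K>        u u v v w $  expand <K> → u <L> <K>
  3  $ <C> w <K> <L> u  u u v v w $  match u
  4  $ <C> w <K> <L>    u v v w $    expand <L> → u
  5  $ <C> w <K> u      u v v w $    match u
  6  $ <C> w <K>        v v w $      expand <K> → v v
  7  $ <C> w v v        v v w $      match v
  8  $ <C> w v          v w $        match v
  9  $ <C> w            w $          match w
Stack after step 9: $ <C> (top = <C>).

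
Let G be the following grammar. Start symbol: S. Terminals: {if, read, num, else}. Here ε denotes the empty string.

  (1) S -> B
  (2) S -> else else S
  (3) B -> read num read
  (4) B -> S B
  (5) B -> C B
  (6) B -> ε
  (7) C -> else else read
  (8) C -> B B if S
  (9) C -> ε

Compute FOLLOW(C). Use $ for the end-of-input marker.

{$, else, if, read}

FIRST(S): from S->B we get {ε, else, if, read}; from S->else else S we get {else}. So FIRST(S) = {ε, else, if, read}.
FIRST(B): from B->read num read we get {read}; from B->S B we get {ε, else, if, read}; from B->C B we get {ε, else, if, read}; from B->ε we get {ε}. So FIRST(B) = {ε, else, if, read}.
FIRST(C): from C->else else read we get {else}; from C->B B if S we get {else, if, read}; from C->ε we get {ε}. So FIRST(C) = {ε, else, if, read}.
FOLLOW(S) includes $ since S is the start symbol.
FOLLOW(S): in S->else else S, the suffix after S is empty (adds nothing new); in B->S B, S is followed by B with FIRST {ε, else, if, read}; in B->S B, the suffix after S is nullable, so FOLLOW(S) ⊇ FOLLOW(B) = {$, else, if, read}; in C->B B if S, the suffix after S is empty, so FOLLOW(S) ⊇ FOLLOW(C) = {$, else, if, read}. Thus FOLLOW(S) = {$, else, if, read}.
FOLLOW(B): in S->B, the suffix after B is empty, so FOLLOW(B) ⊇ FOLLOW(S) = {$, else, if, read}; in B->S B, the suffix after B is empty (adds nothing new); in B->C B, the suffix after B is empty (adds nothing new); in C->B B if S (occurrence 1), B is followed by B if S with FIRST {else, if, read}; in C->B B if S (occurrence 2), B is followed by if S with FIRST {if}. Thus FOLLOW(B) = {$, else, if, read}.
FOLLOW(C): in B->C B, C is followed by B with FIRST {ε, else, if, read}; in B->C B, the suffix after C is nullable, so FOLLOW(C) ⊇ FOLLOW(B) = {$, else, if, read}. Thus FOLLOW(C) = {$, else, if, read}.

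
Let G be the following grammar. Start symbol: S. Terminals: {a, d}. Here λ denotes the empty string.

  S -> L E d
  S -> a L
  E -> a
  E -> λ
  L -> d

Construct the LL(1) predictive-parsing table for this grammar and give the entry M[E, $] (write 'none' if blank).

FIRST(E): from E->a we get {a}; from E->λ we get {λ}. So FIRST(E) = {λ, a}.
FIRST(L): from L->d we get {d}. So FIRST(L) = {d}.
FIRST(S): from S->L E d we get {d}; from S->a L we get {a}. So FIRST(S) = {a, d}.
FOLLOW(S) includes $ since S is the start symbol.
FOLLOW(E): in S->L E d, E is followed by d with FIRST {d}. Thus FOLLOW(E) = {d}.
For E -> a: FIRST(a) = {a}, so it goes in M[E, t] for t ∈ {a}.
For E -> λ: FIRST(λ) = {λ}, so it goes in M[E, t] for t ∈ {}; since λ ∈ FIRST, also for every t ∈ FOLLOW(E) = {d}.
None of these place a production in M[E, $].

none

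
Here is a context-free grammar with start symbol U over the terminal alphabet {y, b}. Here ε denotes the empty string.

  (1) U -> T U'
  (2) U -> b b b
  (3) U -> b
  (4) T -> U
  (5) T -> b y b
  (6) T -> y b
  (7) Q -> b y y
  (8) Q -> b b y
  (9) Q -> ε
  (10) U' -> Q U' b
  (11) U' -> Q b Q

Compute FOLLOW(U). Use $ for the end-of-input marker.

{$, b}

FIRST(Q) = {ε, b}
FIRST(U') = {b}  (via Q U' b, Q b Q)
FIRST(U) = {b, y}  (via T U')
FIRST(T) = {b, y}  (via U)
FOLLOW(U) includes $ since U is the start symbol.
FOLLOW(T): in U->T U', T is followed by U' with FIRST {b}. Thus FOLLOW(T) = {b}.
FOLLOW(U): in T->U, the suffix after U is empty, so FOLLOW(U) ⊇ FOLLOW(T) = {b}. Thus FOLLOW(U) = {$, b}.
FOLLOW(U'): in U->T U', the suffix after U' is empty, so FOLLOW(U') ⊇ FOLLOW(U) = {$, b}; in U'->Q U' b, U' is followed by b with FIRST {b}. Thus FOLLOW(U') = {$, b}.
FOLLOW(Q): in U'->Q U' b, Q is followed by U' b with FIRST {b}; in U'->Q b Q (occurrence 1), Q is followed by b Q with FIRST {b}; in U'->Q b Q (occurrence 2), the suffix after Q is empty, so FOLLOW(Q) ⊇ FOLLOW(U') = {$, b}. Thus FOLLOW(Q) = {$, b}.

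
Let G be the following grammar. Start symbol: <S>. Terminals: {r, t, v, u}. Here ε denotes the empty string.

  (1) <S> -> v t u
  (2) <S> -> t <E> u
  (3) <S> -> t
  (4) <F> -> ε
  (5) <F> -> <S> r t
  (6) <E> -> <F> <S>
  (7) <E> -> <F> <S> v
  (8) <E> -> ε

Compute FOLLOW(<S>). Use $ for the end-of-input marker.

FIRST(<S>): from <S>->v t u we get {v}; from <S>->t <E> u we get {t}; from <S>->t we get {t}. So FIRST(<S>) = {t, v}.
FIRST(<F>): from <F>->ε we get {ε}; from <F>-><S> r t we get {t, v}. So FIRST(<F>) = {ε, t, v}.
FIRST(<E>): from <E>-><F> <S> we get {t, v}; from <E>-><F> <S> v we get {t, v}; from <E>->ε we get {ε}. So FIRST(<E>) = {ε, t, v}.
FOLLOW(<S>) includes $ since <S> is the start symbol.
FOLLOW(<F>): in <E>-><F> <S>, <F> is followed by <S> with FIRST {t, v}; in <E>-><F> <S> v, <F> is followed by <S> v with FIRST {t, v}. Thus FOLLOW(<F>) = {t, v}.
FOLLOW(<E>): in <S>->t <E> u, <E> is followed by u with FIRST {u}. Thus FOLLOW(<E>) = {u}.
FOLLOW(<S>): in <F>-><S> r t, <S> is followed by r t with FIRST {r}; in <E>-><F> <S>, the suffix after <S> is empty, so FOLLOW(<S>) ⊇ FOLLOW(<E>) = {u}; in <E>-><F> <S> v, <S> is followed by v with FIRST {v}. Thus FOLLOW(<S>) = {$, r, u, v}.

{$, r, u, v}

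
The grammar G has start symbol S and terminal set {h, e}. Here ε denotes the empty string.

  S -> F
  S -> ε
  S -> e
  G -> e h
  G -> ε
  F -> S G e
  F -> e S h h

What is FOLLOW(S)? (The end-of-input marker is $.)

FIRST(G) = {ε, e}
FIRST(S) = {ε, e}  (via F)
FIRST(F) = {e}  (via S G e)
FOLLOW(S) includes $ since S is the start symbol.
FOLLOW(S): in F->S G e, S is followed by G e with FIRST {e}; in F->e S h h, S is followed by h h with FIRST {h}. Thus FOLLOW(S) = {$, e, h}.
FOLLOW(G): in F->S G e, G is followed by e with FIRST {e}. Thus FOLLOW(G) = {e}.
FOLLOW(F): in S->F, the suffix after F is empty, so FOLLOW(F) ⊇ FOLLOW(S) = {$, e, h}. Thus FOLLOW(F) = {$, e, h}.

{$, e, h}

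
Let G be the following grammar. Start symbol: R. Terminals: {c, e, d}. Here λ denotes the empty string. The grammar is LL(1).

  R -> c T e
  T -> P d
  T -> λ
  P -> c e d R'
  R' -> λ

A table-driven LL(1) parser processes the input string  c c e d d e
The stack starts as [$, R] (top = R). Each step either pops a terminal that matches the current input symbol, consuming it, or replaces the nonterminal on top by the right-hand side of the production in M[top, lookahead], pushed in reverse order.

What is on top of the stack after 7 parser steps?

R'

     Stack           Input          Action
  1  $ R             c c e d d e $  expand R -> c T e
  2  $ e T c         c c e d d e $  match c
  3  $ e T           c e d d e $    expand T -> P d
  4  $ e d P         c e d d e $    expand P -> c e d R'
  5  $ e d R' d e c  c e d d e $    match c
  6  $ e d R' d e    e d d e $      match e
  7  $ e d R' d      d d e $        match d
Stack after step 7: $ e d R' (top = R').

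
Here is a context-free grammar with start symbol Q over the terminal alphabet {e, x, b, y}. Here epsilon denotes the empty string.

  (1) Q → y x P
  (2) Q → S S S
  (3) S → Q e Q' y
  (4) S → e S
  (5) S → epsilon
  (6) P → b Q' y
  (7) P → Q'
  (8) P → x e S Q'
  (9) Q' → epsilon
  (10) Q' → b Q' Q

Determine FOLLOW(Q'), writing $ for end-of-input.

FIRST(Q'): from Q'→epsilon we get {epsilon}; from Q'→b Q' Q we get {b}. So FIRST(Q') = {epsilon, b}.
FIRST(P): from P→b Q' y we get {b}; from P→Q' we get {epsilon, b}; from P→x e S Q' we get {x}. So FIRST(P) = {epsilon, b, x}.
FIRST(Q): from Q→y x P we get {y}; from Q→S S S we get {epsilon, e, y}. So FIRST(Q) = {epsilon, e, y}.
FIRST(S): from S→Q e Q' y we get {e, y}; from S→e S we get {e}; from S→epsilon we get {epsilon}. So FIRST(S) = {epsilon, e, y}.
FOLLOW(Q) includes $ since Q is the start symbol.
FOLLOW(Q): in S→Q e Q' y, Q is followed by e Q' y with FIRST {e}; in Q'→b Q' Q, the suffix after Q is empty, so FOLLOW(Q) ⊇ FOLLOW(Q') = {$, e, y}. Thus FOLLOW(Q) = {$, e, y}.
FOLLOW(P): in Q→y x P, the suffix after P is empty, so FOLLOW(P) ⊇ FOLLOW(Q) = {$, e, y}. Thus FOLLOW(P) = {$, e, y}.
FOLLOW(S): in Q→S S S (occurrence 1), S is followed by S S with FIRST {epsilon, e, y}; in Q→S S S (occurrence 1), the suffix after S is nullable, so FOLLOW(S) ⊇ FOLLOW(Q) = {$, e, y}; in Q→S S S (occurrence 2), S is followed by S with FIRST {epsilon, e, y}; in Q→S S S (occurrence 2), the suffix after S is nullable, so FOLLOW(S) ⊇ FOLLOW(Q) = {$, e, y}; in Q→S S S (occurrence 3), the suffix after S is empty, so FOLLOW(S) ⊇ FOLLOW(Q) = {$, e, y}; in S→e S, the suffix after S is empty (adds nothing new); in P→x e S Q', S is followed by Q' with FIRST {epsilon, b}; in P→x e S Q', the suffix after S is nullable, so FOLLOW(S) ⊇ FOLLOW(P) = {$, e, y}. Thus FOLLOW(S) = {$, b, e, y}.
FOLLOW(Q'): in S→Q e Q' y, Q' is followed by y with FIRST {y}; in P→b Q' y, Q' is followed by y with FIRST {y}; in P→Q', the suffix after Q' is empty, so FOLLOW(Q') ⊇ FOLLOW(P) = {$, e, y}; in P→x e S Q', the suffix after Q' is empty, so FOLLOW(Q') ⊇ FOLLOW(P) = {$, e, y}; in Q'→b Q' Q, Q' is followed by Q with FIRST {epsilon, e, y}; in Q'→b Q' Q, the suffix after Q' is nullable (adds nothing new). Thus FOLLOW(Q') = {$, e, y}.

{$, e, y}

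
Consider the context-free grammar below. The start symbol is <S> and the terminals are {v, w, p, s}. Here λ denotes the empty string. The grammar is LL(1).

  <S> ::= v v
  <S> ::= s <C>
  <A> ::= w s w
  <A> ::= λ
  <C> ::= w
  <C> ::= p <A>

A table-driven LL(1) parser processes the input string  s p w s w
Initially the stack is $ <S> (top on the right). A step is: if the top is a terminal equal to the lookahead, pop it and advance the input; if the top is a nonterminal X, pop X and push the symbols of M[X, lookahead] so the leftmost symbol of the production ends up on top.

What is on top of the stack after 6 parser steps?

     Stack    Input        Action
  1  $ <S>    s p w s w $  expand <S> ::= s <C>
  2  $ <C> s  s p w s w $  match s
  3  $ <C>    p w s w $    expand <C> ::= p <A>
  4  $ <A> p  p w s w $    match p
  5  $ <A>    w s w $      expand <A> ::= w s w
  6  $ w s w  w s w $      match w
Stack after step 6: $ w s (top = s).

s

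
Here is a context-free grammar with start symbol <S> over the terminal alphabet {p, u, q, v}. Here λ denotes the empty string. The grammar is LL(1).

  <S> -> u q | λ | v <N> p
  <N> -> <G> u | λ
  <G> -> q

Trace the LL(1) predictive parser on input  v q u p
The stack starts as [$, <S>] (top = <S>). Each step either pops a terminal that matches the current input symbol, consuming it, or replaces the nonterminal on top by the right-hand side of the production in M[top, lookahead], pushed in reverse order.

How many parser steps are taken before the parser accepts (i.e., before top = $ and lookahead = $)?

7

step 1: stack=$ <S>  input=v q u p $  — expand <S> -> v <N> p
step 2: stack=$ p <N> v  input=v q u p $  — match v
step 3: stack=$ p <N>  input=q u p $  — expand <N> -> <G> u
step 4: stack=$ p u <G>  input=q u p $  — expand <G> -> q
step 5: stack=$ p u q  input=q u p $  — match q
step 6: stack=$ p u  input=u p $  — match u
step 7: stack=$ p  input=p $  — match p
Accept reached after 7 steps.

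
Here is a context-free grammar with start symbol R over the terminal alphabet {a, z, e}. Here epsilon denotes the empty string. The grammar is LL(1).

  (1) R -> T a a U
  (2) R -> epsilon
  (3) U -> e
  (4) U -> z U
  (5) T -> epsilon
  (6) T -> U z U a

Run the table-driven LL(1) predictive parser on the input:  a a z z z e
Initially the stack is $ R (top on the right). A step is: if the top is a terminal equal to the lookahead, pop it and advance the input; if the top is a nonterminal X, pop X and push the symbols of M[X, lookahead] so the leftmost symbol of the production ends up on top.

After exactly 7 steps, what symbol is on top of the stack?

step 1: stack=$ R  input=a a z z z e $  — expand R -> T a a U
step 2: stack=$ U a a T  input=a a z z z e $  — expand T -> epsilon
step 3: stack=$ U a a  input=a a z z z e $  — match a
step 4: stack=$ U a  input=a z z z e $  — match a
step 5: stack=$ U  input=z z z e $  — expand U -> z U
step 6: stack=$ U z  input=z z z e $  — match z
step 7: stack=$ U  input=z z e $  — expand U -> z U
Stack after step 7: $ U z (top = z).

z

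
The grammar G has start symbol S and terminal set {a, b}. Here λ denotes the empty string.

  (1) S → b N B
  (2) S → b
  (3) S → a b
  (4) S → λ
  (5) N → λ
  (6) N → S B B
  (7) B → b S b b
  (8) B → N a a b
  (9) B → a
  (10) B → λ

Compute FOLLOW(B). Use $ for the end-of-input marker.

FIRST(S) = {λ, a, b}
FIRST(N) = {λ, a, b}  (via S B B)
FIRST(B) = {λ, a, b}  (via N a a b)
FOLLOW(S) includes $ since S is the start symbol.
FOLLOW(S): in N→S B B, S is followed by B B with FIRST {λ, a, b}; in N→S B B, the suffix after S is nullable, so FOLLOW(S) ⊇ FOLLOW(N) = {$, a, b}; in B→b S b b, S is followed by b b with FIRST {b}. Thus FOLLOW(S) = {$, a, b}.
FOLLOW(N): in S→b N B, N is followed by B with FIRST {λ, a, b}; in S→b N B, the suffix after N is nullable, so FOLLOW(N) ⊇ FOLLOW(S) = {$, a, b}; in B→N a a b, N is followed by a a b with FIRST {a}. Thus FOLLOW(N) = {$, a, b}.
FOLLOW(B): in S→b N B, the suffix after B is empty, so FOLLOW(B) ⊇ FOLLOW(S) = {$, a, b}; in N→S B B (occurrence 1), B is followed by B with FIRST {λ, a, b}; in N→S B B (occurrence 1), the suffix after B is nullable, so FOLLOW(B) ⊇ FOLLOW(N) = {$, a, b}; in N→S B B (occurrence 2), the suffix after B is empty, so FOLLOW(B) ⊇ FOLLOW(N) = {$, a, b}. Thus FOLLOW(B) = {$, a, b}.

{$, a, b}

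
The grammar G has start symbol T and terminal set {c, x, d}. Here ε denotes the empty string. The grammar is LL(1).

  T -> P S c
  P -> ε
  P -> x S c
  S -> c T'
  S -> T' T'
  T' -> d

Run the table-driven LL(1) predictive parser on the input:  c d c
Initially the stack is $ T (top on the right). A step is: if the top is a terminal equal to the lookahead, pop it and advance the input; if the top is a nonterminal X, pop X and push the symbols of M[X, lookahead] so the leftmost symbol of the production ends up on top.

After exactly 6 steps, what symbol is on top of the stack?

c

step 1: stack=$ T  input=c d c $  — expand T -> P S c
step 2: stack=$ c S P  input=c d c $  — expand P -> ε
step 3: stack=$ c S  input=c d c $  — expand S -> c T'
step 4: stack=$ c T' c  input=c d c $  — match c
step 5: stack=$ c T'  input=d c $  — expand T' -> d
step 6: stack=$ c d  input=d c $  — match d
Stack after step 6: $ c (top = c).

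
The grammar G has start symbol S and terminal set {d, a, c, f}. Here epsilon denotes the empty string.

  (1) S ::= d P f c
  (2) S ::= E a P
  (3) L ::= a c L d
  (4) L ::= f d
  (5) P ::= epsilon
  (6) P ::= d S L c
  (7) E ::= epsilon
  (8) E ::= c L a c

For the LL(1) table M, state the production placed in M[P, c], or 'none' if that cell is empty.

FIRST(L) = {a, f}
FIRST(P) = {epsilon, d}
FIRST(E) = {epsilon, c}
FIRST(S) = {a, c, d}  (via E a P)
FOLLOW(S) includes $ since S is the start symbol.
FOLLOW(S): in P::=d S L c, S is followed by L c with FIRST {a, f}. Thus FOLLOW(S) = {$, a, f}.
FOLLOW(P): in S::=d P f c, P is followed by f c with FIRST {f}; in S::=E a P, the suffix after P is empty, so FOLLOW(P) ⊇ FOLLOW(S) = {$, a, f}. Thus FOLLOW(P) = {$, a, f}.
For P ::= epsilon: FIRST(epsilon) = {epsilon}, so it goes in M[P, t] for t ∈ {}; since epsilon ∈ FIRST, also for every t ∈ FOLLOW(P) = {$, a, f}.
For P ::= d S L c: FIRST(d S L c) = {d}, so it goes in M[P, t] for t ∈ {d}.
None of these place a production in M[P, c].

none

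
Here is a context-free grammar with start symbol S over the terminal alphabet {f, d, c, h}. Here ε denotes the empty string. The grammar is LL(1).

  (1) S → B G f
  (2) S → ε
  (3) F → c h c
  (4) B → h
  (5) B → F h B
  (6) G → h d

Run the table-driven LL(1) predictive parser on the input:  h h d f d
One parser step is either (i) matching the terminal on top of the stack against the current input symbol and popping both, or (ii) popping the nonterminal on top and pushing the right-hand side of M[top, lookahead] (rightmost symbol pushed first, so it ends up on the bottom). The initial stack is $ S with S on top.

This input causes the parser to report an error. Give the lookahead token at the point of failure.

d

step 1: stack=$ S  input=h h d f d $  — expand S → B G f
step 2: stack=$ f G B  input=h h d f d $  — expand B → h
step 3: stack=$ f G h  input=h h d f d $  — match h
step 4: stack=$ f G  input=h d f d $  — expand G → h d
step 5: stack=$ f d h  input=h d f d $  — match h
step 6: stack=$ f d  input=d f d $  — match d
step 7: stack=$ f  input=f d $  — match f
step 8: stack=$  input=d $  — error: stack empty but input remains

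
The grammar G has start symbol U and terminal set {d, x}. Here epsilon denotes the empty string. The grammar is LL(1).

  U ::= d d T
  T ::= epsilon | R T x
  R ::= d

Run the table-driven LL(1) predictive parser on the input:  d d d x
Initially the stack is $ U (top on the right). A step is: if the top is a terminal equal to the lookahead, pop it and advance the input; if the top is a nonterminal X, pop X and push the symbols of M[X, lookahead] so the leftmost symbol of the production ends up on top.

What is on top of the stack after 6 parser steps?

     Stack    Input      Action
  1  $ U      d d d x $  expand U ::= d d T
  2  $ T d d  d d d x $  match d
  3  $ T d    d d x $    match d
  4  $ T      d x $      expand T ::= R T x
  5  $ x T R  d x $      expand R ::= d
  6  $ x T d  d x $      match d
Stack after step 6: $ x T (top = T).

T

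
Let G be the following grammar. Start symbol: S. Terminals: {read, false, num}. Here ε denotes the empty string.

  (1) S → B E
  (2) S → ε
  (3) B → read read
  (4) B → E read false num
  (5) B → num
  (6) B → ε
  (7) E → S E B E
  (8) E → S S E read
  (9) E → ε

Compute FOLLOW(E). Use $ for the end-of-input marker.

FIRST(S) = {ε, num, read}  (via B E)
FIRST(B) = {ε, num, read}  (via E read false num)
FIRST(E) = {ε, num, read}  (via S E B E, S S E read)
FOLLOW(S) includes $ since S is the start symbol.
FOLLOW(S): in E→S E B E, S is followed by E B E with FIRST {ε, num, read}; in E→S E B E, the suffix after S is nullable, so FOLLOW(S) ⊇ FOLLOW(E) = {$, num, read}; in E→S S E read (occurrence 1), S is followed by S E read with FIRST {num, read}; in E→S S E read (occurrence 2), S is followed by E read with FIRST {num, read}. Thus FOLLOW(S) = {$, num, read}.
FOLLOW(E): in S→B E, the suffix after E is empty, so FOLLOW(E) ⊇ FOLLOW(S) = {$, num, read}; in B→E read false num, E is followed by read false num with FIRST {read}; in E→S E B E (occurrence 1), E is followed by B E with FIRST {ε, num, read}; in E→S E B E (occurrence 1), the suffix after E is nullable (adds nothing new); in E→S E B E (occurrence 2), the suffix after E is empty (adds nothing new); in E→S S E read, E is followed by read with FIRST {read}. Thus FOLLOW(E) = {$, num, read}.
FOLLOW(B): in S→B E, B is followed by E with FIRST {ε, num, read}; in S→B E, the suffix after B is nullable, so FOLLOW(B) ⊇ FOLLOW(S) = {$, num, read}; in E→S E B E, B is followed by E with FIRST {ε, num, read}; in E→S E B E, the suffix after B is nullable, so FOLLOW(B) ⊇ FOLLOW(E) = {$, num, read}. Thus FOLLOW(B) = {$, num, read}.

{$, num, read}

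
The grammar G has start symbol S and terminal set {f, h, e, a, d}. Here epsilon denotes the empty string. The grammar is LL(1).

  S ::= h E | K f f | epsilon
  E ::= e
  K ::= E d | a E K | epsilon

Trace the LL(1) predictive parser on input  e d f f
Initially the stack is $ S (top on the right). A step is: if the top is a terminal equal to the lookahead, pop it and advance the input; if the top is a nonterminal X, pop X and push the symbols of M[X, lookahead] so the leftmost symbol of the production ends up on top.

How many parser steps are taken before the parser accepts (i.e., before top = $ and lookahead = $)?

step 1: stack=$ S  input=e d f f $  — expand S ::= K f f
step 2: stack=$ f f K  input=e d f f $  — expand K ::= E d
step 3: stack=$ f f d E  input=e d f f $  — expand E ::= e
step 4: stack=$ f f d e  input=e d f f $  — match e
step 5: stack=$ f f d  input=d f f $  — match d
step 6: stack=$ f f  input=f f $  — match f
step 7: stack=$ f  input=f $  — match f
Accept reached after 7 steps.

7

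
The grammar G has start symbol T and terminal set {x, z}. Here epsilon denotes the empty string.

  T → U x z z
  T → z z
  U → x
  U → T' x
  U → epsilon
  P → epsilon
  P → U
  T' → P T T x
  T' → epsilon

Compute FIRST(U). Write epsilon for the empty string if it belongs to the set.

{epsilon, x, z}

FIRST(T) = {x, z}  (via U x z z)
FIRST(U) = {epsilon, x, z}  (via T' x)
FIRST(P) = {epsilon, x, z}  (via U)
FIRST(T') = {epsilon, x, z}  (via P T T x)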